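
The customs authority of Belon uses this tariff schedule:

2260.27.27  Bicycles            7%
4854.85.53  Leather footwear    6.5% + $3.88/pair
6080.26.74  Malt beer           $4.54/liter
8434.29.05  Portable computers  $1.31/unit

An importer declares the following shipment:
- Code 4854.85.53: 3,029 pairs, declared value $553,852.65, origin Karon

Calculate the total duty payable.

$47,752.94

Line 1 (4854.85.53, Karon, 3,029 pairs, $553,852.65):
Base rate for 4854.85.53 is 6.5% + $3.88/pair.
Duty = $553,852.65 × 6.5% + 3,029 × $3.88 = $47,752.94.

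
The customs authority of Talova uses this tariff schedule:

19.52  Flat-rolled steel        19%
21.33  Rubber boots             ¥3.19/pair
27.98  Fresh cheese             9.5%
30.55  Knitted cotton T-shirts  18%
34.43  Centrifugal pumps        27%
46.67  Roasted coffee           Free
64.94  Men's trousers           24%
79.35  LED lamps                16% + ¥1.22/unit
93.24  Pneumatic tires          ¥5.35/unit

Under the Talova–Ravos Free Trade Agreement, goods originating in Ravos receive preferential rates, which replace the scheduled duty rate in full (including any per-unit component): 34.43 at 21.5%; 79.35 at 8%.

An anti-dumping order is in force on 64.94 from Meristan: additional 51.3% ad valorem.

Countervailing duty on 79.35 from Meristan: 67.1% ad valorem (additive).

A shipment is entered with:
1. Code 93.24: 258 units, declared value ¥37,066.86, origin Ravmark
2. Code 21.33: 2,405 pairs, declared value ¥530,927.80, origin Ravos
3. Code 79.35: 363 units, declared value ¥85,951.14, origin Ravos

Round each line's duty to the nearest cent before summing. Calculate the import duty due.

¥15,928.34

Line 1 (93.24, Ravmark, 258 units, ¥37,066.86):
Base rate for 93.24 is ¥5.35/unit.
Duty = 258 × ¥5.35 = ¥1,380.30.
Line 2 (21.33, Ravos, 2,405 pairs, ¥530,927.80):
Base rate for 21.33 is ¥3.19/pair.
Origin Ravos is the FTA partner but 21.33 is not on the preference list; base rate stands.
Duty = 2,405 × ¥3.19 = ¥7,671.95.
Line 3 (79.35, Ravos, 363 units, ¥85,951.14):
Base rate for 79.35 is 16% + ¥1.22/unit.
Origin Ravos qualifies under the Talova–Ravos agreement and 79.35 is covered: preferential rate 8% applies instead.
The additional-duty order on 79.35 targets Meristan, not Ravos; it does not apply.
Duty = ¥85,951.14 × 8% = ¥6,876.09.
Total = ¥1,380.30 + ¥7,671.95 + ¥6,876.09 = ¥15,928.34.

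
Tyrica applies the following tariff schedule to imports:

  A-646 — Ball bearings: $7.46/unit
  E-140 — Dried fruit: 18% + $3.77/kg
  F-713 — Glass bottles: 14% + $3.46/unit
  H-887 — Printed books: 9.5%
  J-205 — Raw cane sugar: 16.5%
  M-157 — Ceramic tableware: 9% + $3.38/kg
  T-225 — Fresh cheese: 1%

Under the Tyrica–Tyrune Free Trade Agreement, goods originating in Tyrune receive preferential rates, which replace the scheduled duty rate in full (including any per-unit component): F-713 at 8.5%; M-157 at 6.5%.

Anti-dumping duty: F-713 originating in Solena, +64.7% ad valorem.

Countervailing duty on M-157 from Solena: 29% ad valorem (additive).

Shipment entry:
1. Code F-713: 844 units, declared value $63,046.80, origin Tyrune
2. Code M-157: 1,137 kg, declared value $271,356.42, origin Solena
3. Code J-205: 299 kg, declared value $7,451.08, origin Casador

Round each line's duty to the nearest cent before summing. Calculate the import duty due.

$113,546.91

Line 1 (F-713, Tyrune, 844 units, $63,046.80):
Base rate for F-713 is 14% + $3.46/unit.
Origin Tyrune qualifies under the Tyrica–Tyrune agreement and F-713 is covered: preferential rate 8.5% applies instead.
The additional-duty order on F-713 targets Solena, not Tyrune; it does not apply.
Duty = $63,046.80 × 8.5% = $5,358.98.
Line 2 (M-157, Solena, 1,137 kg, $271,356.42):
Base rate for M-157 is 9% + $3.38/kg.
M-157 has an FTA preferential rate, but origin Solena is not Tyrune; base rate stands.
Additional duty on M-157 from Solena: +29%. Applied ad valorem rate: 9% + 29% = 38%.
Duty = $271,356.42 × 38% + 1,137 × $3.38 = $106,958.50.
Line 3 (J-205, Casador, 299 kg, $7,451.08):
Base rate for J-205 is 16.5%.
Duty = $7,451.08 × 16.5% = $1,229.43.
Total = $5,358.98 + $106,958.50 + $1,229.43 = $113,546.91.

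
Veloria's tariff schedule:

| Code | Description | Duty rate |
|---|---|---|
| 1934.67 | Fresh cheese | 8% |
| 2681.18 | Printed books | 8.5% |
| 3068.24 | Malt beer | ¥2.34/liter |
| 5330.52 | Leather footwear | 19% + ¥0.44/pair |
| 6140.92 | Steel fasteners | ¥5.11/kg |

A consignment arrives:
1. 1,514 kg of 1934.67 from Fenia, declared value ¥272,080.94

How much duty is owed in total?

¥21,766.48

Line 1 (1934.67, Fenia, 1,514 kg, ¥272,080.94):
Base rate for 1934.67 is 8%.
Duty = ¥272,080.94 × 8% = ¥21,766.48.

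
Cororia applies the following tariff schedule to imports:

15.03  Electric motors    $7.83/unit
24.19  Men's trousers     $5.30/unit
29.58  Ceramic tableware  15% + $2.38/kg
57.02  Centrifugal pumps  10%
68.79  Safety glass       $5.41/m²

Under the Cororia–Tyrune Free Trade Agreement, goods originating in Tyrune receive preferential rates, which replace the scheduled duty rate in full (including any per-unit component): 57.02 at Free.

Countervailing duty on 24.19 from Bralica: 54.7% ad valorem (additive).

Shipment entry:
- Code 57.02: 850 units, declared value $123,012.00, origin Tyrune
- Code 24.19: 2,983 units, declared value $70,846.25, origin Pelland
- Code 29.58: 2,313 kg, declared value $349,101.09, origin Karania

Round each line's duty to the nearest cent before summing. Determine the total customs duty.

$73,680.00

Line 1 (57.02, Tyrune, 850 units, $123,012.00):
Base rate for 57.02 is 10%.
Origin Tyrune qualifies under the Cororia–Tyrune agreement and 57.02 is covered: preferential rate Free applies instead.
Duty = $123,012.00 × 0% = $0.00.
Line 2 (24.19, Pelland, 2,983 units, $70,846.25):
Base rate for 24.19 is $5.30/unit.
The additional-duty order on 24.19 targets Bralica, not Pelland; it does not apply.
Duty = 2,983 × $5.30 = $15,809.90.
Line 3 (29.58, Karania, 2,313 kg, $349,101.09):
Base rate for 29.58 is 15% + $2.38/kg.
Duty = $349,101.09 × 15% + 2,313 × $2.38 = $57,870.10.
Total = $0.00 + $15,809.90 + $57,870.10 = $73,680.00.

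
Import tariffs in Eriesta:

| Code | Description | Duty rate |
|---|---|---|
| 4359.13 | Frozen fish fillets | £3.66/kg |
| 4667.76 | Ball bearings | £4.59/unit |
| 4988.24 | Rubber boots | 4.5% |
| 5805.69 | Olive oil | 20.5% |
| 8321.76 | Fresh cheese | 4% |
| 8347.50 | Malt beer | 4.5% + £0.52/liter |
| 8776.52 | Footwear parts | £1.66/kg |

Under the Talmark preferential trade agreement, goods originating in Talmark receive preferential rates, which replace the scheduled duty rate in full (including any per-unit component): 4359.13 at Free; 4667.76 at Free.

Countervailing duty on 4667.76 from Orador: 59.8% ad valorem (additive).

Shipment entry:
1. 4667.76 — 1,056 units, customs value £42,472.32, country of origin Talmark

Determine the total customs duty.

Line 1 (4667.76, Talmark, 1,056 units, £42,472.32):
Base rate for 4667.76 is £4.59/unit.
Origin Talmark qualifies under the Eriesta–Talmark agreement and 4667.76 is covered: preferential rate Free applies instead.
The additional-duty order on 4667.76 targets Orador, not Talmark; it does not apply.
Duty = £42,472.32 × 0% = £0.00.

£0.00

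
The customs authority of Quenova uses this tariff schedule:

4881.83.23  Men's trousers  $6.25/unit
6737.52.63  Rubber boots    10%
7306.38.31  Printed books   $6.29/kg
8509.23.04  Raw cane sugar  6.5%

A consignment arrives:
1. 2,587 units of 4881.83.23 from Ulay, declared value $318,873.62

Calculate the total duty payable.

Line 1 (4881.83.23, Ulay, 2,587 units, $318,873.62):
Base rate for 4881.83.23 is $6.25/unit.
Duty = 2,587 × $6.25 = $16,168.75.

$16,168.75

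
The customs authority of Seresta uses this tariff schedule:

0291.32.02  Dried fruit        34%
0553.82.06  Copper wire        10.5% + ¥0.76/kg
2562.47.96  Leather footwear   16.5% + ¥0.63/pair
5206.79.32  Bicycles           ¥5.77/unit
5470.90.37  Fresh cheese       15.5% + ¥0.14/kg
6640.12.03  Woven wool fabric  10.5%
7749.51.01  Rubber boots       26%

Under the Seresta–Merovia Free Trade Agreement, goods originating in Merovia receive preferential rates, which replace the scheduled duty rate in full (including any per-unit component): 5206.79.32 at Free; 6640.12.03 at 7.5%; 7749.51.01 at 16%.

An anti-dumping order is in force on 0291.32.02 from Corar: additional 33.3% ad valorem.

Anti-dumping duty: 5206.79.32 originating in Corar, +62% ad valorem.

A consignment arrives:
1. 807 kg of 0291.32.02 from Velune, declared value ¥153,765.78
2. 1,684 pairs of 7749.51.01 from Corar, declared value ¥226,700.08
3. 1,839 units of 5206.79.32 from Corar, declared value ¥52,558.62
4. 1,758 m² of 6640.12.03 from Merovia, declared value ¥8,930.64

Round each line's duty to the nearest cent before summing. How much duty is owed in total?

¥155,089.56

Line 1 (0291.32.02, Velune, 807 kg, ¥153,765.78):
Base rate for 0291.32.02 is 34%.
The additional-duty order on 0291.32.02 targets Corar, not Velune; it does not apply.
Duty = ¥153,765.78 × 34% = ¥52,280.37.
Line 2 (7749.51.01, Corar, 1,684 pairs, ¥226,700.08):
Base rate for 7749.51.01 is 26%.
7749.51.01 has an FTA preferential rate, but origin Corar is not Merovia; base rate stands.
Duty = ¥226,700.08 × 26% = ¥58,942.02.
Line 3 (5206.79.32, Corar, 1,839 units, ¥52,558.62):
Base rate for 5206.79.32 is ¥5.77/unit.
5206.79.32 has an FTA preferential rate, but origin Corar is not Merovia; base rate stands.
Additional duty on 5206.79.32 from Corar: +62% ad valorem. Applied ad valorem rate = 62%.
Duty = ¥52,558.62 × 62% + 1,839 × ¥5.77 = ¥43,197.37.
Line 4 (6640.12.03, Merovia, 1,758 m², ¥8,930.64):
Base rate for 6640.12.03 is 10.5%.
Origin Merovia qualifies under the Seresta–Merovia agreement and 6640.12.03 is covered: preferential rate 7.5% applies instead.
Duty = ¥8,930.64 × 7.5% = ¥669.80.
Total = ¥52,280.37 + ¥58,942.02 + ¥43,197.37 + ¥669.80 = ¥155,089.56.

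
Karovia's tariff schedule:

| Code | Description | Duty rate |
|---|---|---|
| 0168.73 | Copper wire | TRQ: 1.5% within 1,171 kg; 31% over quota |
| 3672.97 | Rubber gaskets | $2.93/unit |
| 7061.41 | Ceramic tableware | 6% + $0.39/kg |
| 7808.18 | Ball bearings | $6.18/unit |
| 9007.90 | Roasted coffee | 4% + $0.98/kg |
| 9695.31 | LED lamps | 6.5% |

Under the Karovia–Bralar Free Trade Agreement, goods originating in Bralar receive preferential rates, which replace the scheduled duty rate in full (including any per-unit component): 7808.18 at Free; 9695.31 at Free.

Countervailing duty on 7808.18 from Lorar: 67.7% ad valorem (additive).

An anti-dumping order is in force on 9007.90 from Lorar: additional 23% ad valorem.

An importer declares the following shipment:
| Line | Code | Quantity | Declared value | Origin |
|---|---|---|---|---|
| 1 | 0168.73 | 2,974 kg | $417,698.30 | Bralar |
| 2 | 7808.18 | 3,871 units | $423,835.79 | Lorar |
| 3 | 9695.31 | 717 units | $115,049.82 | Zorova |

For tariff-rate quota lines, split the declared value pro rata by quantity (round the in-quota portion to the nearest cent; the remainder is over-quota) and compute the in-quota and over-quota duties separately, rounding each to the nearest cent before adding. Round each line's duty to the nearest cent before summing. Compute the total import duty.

Line 1 (0168.73, Bralar, 2,974 kg, $417,698.30):
Code 0168.73 is under a tariff-rate quota (threshold 1,171 kg). In-quota: 1,171 kg at 1.5%; over-quota: 1,803 kg at 31%.
Pro-rata value split: in-quota = $417,698.30 × 1,171/2,974 = $164,466.95; over-quota = $417,698.30 − $164,466.95 = $253,231.35.
In-quota duty = $164,466.95 × 1.5% = $2,467.00. Over-quota duty = $253,231.35 × 31% = $78,501.72.
Line duty = $2,467.00 + $78,501.72 = $80,968.72.
Line 2 (7808.18, Lorar, 3,871 units, $423,835.79):
Base rate for 7808.18 is $6.18/unit.
7808.18 has an FTA preferential rate, but origin Lorar is not Bralar; base rate stands.
Additional duty on 7808.18 from Lorar: +67.7% ad valorem. Applied ad valorem rate = 67.7%.
Duty = $423,835.79 × 67.7% + 3,871 × $6.18 = $310,859.61.
Line 3 (9695.31, Zorova, 717 units, $115,049.82):
Base rate for 9695.31 is 6.5%.
9695.31 has an FTA preferential rate, but origin Zorova is not Bralar; base rate stands.
Duty = $115,049.82 × 6.5% = $7,478.24.
Total = $80,968.72 + $310,859.61 + $7,478.24 = $399,306.57.

$399,306.57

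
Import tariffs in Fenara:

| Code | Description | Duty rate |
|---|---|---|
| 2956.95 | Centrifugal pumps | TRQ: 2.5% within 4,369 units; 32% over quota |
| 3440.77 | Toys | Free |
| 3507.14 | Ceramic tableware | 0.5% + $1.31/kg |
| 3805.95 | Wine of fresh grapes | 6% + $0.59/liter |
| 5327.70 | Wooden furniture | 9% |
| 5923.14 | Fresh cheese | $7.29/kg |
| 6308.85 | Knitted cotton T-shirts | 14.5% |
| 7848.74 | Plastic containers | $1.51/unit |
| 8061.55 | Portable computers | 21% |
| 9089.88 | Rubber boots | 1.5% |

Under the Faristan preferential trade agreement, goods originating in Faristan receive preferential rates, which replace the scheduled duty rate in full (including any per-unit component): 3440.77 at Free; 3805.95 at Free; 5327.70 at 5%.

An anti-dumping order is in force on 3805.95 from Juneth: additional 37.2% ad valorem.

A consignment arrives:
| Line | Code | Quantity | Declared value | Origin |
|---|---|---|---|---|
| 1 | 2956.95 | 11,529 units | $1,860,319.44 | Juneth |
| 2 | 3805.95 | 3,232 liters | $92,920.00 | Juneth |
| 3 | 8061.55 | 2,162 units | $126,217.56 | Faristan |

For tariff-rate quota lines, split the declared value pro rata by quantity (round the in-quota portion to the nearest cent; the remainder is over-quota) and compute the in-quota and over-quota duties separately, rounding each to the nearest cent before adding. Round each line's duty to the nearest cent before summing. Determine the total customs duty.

$455,886.59

Line 1 (2956.95, Juneth, 11,529 units, $1,860,319.44):
Code 2956.95 is under a tariff-rate quota (threshold 4,369 units). In-quota: 4,369 units at 2.5%; over-quota: 7,160 units at 32%.
Pro-rata value split: in-quota = $1,860,319.44 × 4,369/11,529 = $704,981.84; over-quota = $1,860,319.44 − $704,981.84 = $1,155,337.60.
In-quota duty = $704,981.84 × 2.5% = $17,624.55. Over-quota duty = $1,155,337.60 × 32% = $369,708.03.
Line duty = $17,624.55 + $369,708.03 = $387,332.58.
Line 2 (3805.95, Juneth, 3,232 liters, $92,920.00):
Base rate for 3805.95 is 6% + $0.59/liter.
3805.95 has an FTA preferential rate, but origin Juneth is not Faristan; base rate stands.
Additional duty on 3805.95 from Juneth: +37.2%. Applied ad valorem rate: 6% + 37.2% = 43.2%.
Duty = $92,920.00 × 43.2% + 3,232 × $0.59 = $42,048.32.
Line 3 (8061.55, Faristan, 2,162 units, $126,217.56):
Base rate for 8061.55 is 21%.
Origin Faristan is the FTA partner but 8061.55 is not on the preference list; base rate stands.
Duty = $126,217.56 × 21% = $26,505.69.
Total = $387,332.58 + $42,048.32 + $26,505.69 = $455,886.59.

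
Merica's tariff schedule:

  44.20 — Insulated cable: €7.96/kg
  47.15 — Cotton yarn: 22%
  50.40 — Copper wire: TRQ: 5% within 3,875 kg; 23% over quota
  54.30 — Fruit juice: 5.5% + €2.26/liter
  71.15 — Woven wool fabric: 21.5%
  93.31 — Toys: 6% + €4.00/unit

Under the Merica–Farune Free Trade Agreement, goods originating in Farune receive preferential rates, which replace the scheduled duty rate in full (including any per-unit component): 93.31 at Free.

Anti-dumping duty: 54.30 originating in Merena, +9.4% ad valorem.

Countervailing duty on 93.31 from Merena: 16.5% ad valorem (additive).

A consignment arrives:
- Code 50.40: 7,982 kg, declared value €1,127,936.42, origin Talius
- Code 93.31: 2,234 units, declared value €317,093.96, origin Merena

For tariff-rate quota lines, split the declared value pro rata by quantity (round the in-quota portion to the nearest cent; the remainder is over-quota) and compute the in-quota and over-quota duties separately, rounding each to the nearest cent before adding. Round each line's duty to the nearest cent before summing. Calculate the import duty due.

Line 1 (50.40, Talius, 7,982 kg, €1,127,936.42):
Code 50.40 is under a tariff-rate quota (threshold 3,875 kg). In-quota: 3,875 kg at 5%; over-quota: 4,107 kg at 23%.
Pro-rata value split: in-quota = €1,127,936.42 × 3,875/7,982 = €547,576.25; over-quota = €1,127,936.42 − €547,576.25 = €580,360.17.
In-quota duty = €547,576.25 × 5% = €27,378.81. Over-quota duty = €580,360.17 × 23% = €133,482.84.
Line duty = €27,378.81 + €133,482.84 = €160,861.65.
Line 2 (93.31, Merena, 2,234 units, €317,093.96):
Base rate for 93.31 is 6% + €4.00/unit.
93.31 has an FTA preferential rate, but origin Merena is not Farune; base rate stands.
Additional duty on 93.31 from Merena: +16.5%. Applied ad valorem rate: 6% + 16.5% = 22.5%.
Duty = €317,093.96 × 22.5% + 2,234 × €4.00 = €80,282.14.
Total = €160,861.65 + €80,282.14 = €241,143.79.

€241,143.79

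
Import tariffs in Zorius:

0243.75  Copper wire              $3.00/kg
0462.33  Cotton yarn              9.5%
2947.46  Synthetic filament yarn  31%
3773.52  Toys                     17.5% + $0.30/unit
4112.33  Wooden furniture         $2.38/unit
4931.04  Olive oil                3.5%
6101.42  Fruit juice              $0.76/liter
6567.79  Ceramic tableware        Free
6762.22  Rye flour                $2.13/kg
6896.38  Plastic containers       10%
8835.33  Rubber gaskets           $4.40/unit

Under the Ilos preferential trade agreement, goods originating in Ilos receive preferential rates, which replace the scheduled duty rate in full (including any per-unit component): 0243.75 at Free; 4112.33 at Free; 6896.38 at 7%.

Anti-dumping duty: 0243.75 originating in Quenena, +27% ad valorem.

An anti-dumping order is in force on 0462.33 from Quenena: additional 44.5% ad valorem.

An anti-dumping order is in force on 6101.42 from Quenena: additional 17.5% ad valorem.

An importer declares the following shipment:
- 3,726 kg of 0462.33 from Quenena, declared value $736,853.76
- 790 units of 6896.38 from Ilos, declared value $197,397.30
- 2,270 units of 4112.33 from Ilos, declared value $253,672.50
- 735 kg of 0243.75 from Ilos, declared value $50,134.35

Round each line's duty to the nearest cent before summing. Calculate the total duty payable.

$411,718.84

Line 1 (0462.33, Quenena, 3,726 kg, $736,853.76):
Base rate for 0462.33 is 9.5%.
Additional duty on 0462.33 from Quenena: +44.5%. Applied ad valorem rate: 9.5% + 44.5% = 54%.
Duty = $736,853.76 × 54% = $397,901.03.
Line 2 (6896.38, Ilos, 790 units, $197,397.30):
Base rate for 6896.38 is 10%.
Origin Ilos qualifies under the Zorius–Ilos agreement and 6896.38 is covered: preferential rate 7% applies instead.
Duty = $197,397.30 × 7% = $13,817.81.
Line 3 (4112.33, Ilos, 2,270 units, $253,672.50):
Base rate for 4112.33 is $2.38/unit.
Origin Ilos qualifies under the Zorius–Ilos agreement and 4112.33 is covered: preferential rate Free applies instead.
Duty = $253,672.50 × 0% = $0.00.
Line 4 (0243.75, Ilos, 735 kg, $50,134.35):
Base rate for 0243.75 is $3.00/kg.
Origin Ilos qualifies under the Zorius–Ilos agreement and 0243.75 is covered: preferential rate Free applies instead.
The additional-duty order on 0243.75 targets Quenena, not Ilos; it does not apply.
Duty = $50,134.35 × 0% = $0.00.
Total = $397,901.03 + $13,817.81 + $0.00 + $0.00 = $411,718.84.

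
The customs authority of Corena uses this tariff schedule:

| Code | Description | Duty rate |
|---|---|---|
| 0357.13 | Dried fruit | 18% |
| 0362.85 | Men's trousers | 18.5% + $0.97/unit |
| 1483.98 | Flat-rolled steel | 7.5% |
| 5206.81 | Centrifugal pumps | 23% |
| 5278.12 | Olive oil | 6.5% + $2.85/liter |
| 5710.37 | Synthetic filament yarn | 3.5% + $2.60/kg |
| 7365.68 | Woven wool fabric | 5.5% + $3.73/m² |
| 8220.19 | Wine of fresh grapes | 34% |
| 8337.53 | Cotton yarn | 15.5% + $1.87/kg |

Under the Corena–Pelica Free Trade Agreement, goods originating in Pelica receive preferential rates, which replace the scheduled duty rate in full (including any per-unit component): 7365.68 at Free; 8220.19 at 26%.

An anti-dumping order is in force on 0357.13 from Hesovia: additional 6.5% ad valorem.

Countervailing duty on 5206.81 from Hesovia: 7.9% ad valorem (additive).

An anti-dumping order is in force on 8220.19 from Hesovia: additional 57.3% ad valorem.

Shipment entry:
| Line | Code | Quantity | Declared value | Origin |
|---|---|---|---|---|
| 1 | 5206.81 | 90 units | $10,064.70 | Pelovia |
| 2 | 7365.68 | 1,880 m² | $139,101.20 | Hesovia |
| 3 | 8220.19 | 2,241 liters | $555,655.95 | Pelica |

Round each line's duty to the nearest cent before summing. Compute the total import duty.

Line 1 (5206.81, Pelovia, 90 units, $10,064.70):
Base rate for 5206.81 is 23%.
The additional-duty order on 5206.81 targets Hesovia, not Pelovia; it does not apply.
Duty = $10,064.70 × 23% = $2,314.88.
Line 2 (7365.68, Hesovia, 1,880 m², $139,101.20):
Base rate for 7365.68 is 5.5% + $3.73/m².
7365.68 has an FTA preferential rate, but origin Hesovia is not Pelica; base rate stands.
Duty = $139,101.20 × 5.5% + 1,880 × $3.73 = $14,662.97.
Line 3 (8220.19, Pelica, 2,241 liters, $555,655.95):
Base rate for 8220.19 is 34%.
Origin Pelica qualifies under the Corena–Pelica agreement and 8220.19 is covered: preferential rate 26% applies instead.
The additional-duty order on 8220.19 targets Hesovia, not Pelica; it does not apply.
Duty = $555,655.95 × 26% = $144,470.55.
Total = $2,314.88 + $14,662.97 + $144,470.55 = $161,448.40.

$161,448.40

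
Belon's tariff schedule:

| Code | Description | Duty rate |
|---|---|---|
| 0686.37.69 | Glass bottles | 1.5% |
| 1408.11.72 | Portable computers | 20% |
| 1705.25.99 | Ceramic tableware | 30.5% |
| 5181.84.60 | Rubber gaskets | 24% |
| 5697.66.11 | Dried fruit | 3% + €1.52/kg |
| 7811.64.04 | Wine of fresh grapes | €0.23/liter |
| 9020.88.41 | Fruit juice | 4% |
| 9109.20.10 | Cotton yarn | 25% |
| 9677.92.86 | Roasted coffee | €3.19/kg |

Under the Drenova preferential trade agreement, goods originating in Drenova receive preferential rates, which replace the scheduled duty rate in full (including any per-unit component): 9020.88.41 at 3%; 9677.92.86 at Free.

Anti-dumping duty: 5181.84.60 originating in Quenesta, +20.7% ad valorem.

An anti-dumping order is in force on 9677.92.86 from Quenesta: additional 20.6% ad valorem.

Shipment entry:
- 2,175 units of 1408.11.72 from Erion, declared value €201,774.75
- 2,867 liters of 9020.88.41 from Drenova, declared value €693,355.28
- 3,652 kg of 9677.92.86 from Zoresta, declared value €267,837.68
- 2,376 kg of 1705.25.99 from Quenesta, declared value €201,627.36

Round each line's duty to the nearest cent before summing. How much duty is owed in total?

€134,301.83

Line 1 (1408.11.72, Erion, 2,175 units, €201,774.75):
Base rate for 1408.11.72 is 20%.
Duty = €201,774.75 × 20% = €40,354.95.
Line 2 (9020.88.41, Drenova, 2,867 liters, €693,355.28):
Base rate for 9020.88.41 is 4%.
Origin Drenova qualifies under the Belon–Drenova agreement and 9020.88.41 is covered: preferential rate 3% applies instead.
Duty = €693,355.28 × 3% = €20,800.66.
Line 3 (9677.92.86, Zoresta, 3,652 kg, €267,837.68):
Base rate for 9677.92.86 is €3.19/kg.
9677.92.86 has an FTA preferential rate, but origin Zoresta is not Drenova; base rate stands.
The additional-duty order on 9677.92.86 targets Quenesta, not Zoresta; it does not apply.
Duty = 3,652 × €3.19 = €11,649.88.
Line 4 (1705.25.99, Quenesta, 2,376 kg, €201,627.36):
Base rate for 1705.25.99 is 30.5%.
Duty = €201,627.36 × 30.5% = €61,496.34.
Total = €40,354.95 + €20,800.66 + €11,649.88 + €61,496.34 = €134,301.83.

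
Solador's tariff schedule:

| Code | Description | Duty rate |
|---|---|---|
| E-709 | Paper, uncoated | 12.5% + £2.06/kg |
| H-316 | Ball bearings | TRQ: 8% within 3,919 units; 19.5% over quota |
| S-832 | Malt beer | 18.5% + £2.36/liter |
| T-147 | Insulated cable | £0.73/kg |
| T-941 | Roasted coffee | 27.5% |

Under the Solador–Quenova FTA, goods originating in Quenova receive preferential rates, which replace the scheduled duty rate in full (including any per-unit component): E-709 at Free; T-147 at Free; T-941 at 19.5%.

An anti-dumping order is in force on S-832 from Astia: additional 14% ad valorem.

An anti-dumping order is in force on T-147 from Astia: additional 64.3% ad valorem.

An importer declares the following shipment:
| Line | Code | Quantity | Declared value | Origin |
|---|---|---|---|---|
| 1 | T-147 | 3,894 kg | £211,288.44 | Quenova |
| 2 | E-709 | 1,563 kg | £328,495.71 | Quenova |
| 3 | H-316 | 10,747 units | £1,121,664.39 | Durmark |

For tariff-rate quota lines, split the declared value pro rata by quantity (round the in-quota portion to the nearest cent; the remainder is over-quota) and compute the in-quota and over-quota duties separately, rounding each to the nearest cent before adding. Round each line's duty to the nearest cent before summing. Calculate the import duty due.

Line 1 (T-147, Quenova, 3,894 kg, £211,288.44):
Base rate for T-147 is £0.73/kg.
Origin Quenova qualifies under the Solador–Quenova agreement and T-147 is covered: preferential rate Free applies instead.
The additional-duty order on T-147 targets Astia, not Quenova; it does not apply.
Duty = £211,288.44 × 0% = £0.00.
Line 2 (E-709, Quenova, 1,563 kg, £328,495.71):
Base rate for E-709 is 12.5% + £2.06/kg.
Origin Quenova qualifies under the Solador–Quenova agreement and E-709 is covered: preferential rate Free applies instead.
Duty = £328,495.71 × 0% = £0.00.
Line 3 (H-316, Durmark, 10,747 units, £1,121,664.39):
Code H-316 is under a tariff-rate quota (threshold 3,919 units). In-quota: 3,919 units at 8%; over-quota: 6,828 units at 19.5%.
Pro-rata value split: in-quota = £1,121,664.39 × 3,919/10,747 = £409,026.03; over-quota = £1,121,664.39 − £409,026.03 = £712,638.36.
In-quota duty = £409,026.03 × 8% = £32,722.08. Over-quota duty = £712,638.36 × 19.5% = £138,964.48.
Line duty = £32,722.08 + £138,964.48 = £171,686.56.
Total = £0.00 + £0.00 + £171,686.56 = £171,686.56.

£171,686.56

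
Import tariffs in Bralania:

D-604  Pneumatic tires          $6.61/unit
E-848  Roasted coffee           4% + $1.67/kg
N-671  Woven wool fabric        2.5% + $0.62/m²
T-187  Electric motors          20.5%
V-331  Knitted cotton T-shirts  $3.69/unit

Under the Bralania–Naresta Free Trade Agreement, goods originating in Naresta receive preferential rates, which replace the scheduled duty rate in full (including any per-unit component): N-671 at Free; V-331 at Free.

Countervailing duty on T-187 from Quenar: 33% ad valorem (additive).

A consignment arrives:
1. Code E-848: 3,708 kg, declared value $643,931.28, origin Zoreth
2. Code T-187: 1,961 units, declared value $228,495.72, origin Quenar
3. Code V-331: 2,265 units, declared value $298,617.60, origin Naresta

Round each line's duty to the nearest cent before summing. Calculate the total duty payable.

Line 1 (E-848, Zoreth, 3,708 kg, $643,931.28):
Base rate for E-848 is 4% + $1.67/kg.
Duty = $643,931.28 × 4% + 3,708 × $1.67 = $31,949.61.
Line 2 (T-187, Quenar, 1,961 units, $228,495.72):
Base rate for T-187 is 20.5%.
Additional duty on T-187 from Quenar: +33%. Applied ad valorem rate: 20.5% + 33% = 53.5%.
Duty = $228,495.72 × 53.5% = $122,245.21.
Line 3 (V-331, Naresta, 2,265 units, $298,617.60):
Base rate for V-331 is $3.69/unit.
Origin Naresta qualifies under the Bralania–Naresta agreement and V-331 is covered: preferential rate Free applies instead.
Duty = $298,617.60 × 0% = $0.00.
Total = $31,949.61 + $122,245.21 + $0.00 = $154,194.82.

$154,194.82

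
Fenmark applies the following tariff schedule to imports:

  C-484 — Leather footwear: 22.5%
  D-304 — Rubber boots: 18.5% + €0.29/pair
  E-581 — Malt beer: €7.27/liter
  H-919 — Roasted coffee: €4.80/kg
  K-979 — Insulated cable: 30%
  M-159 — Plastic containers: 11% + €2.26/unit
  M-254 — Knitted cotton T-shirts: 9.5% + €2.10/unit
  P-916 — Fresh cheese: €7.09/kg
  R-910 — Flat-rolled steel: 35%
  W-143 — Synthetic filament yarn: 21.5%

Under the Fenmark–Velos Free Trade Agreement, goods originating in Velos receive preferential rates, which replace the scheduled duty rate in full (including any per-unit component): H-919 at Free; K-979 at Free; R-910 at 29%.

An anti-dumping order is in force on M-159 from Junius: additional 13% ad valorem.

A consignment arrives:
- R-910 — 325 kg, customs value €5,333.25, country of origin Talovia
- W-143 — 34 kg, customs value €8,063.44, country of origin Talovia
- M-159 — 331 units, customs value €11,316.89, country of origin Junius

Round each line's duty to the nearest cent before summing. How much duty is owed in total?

€7,064.39

Line 1 (R-910, Talovia, 325 kg, €5,333.25):
Base rate for R-910 is 35%.
R-910 has an FTA preferential rate, but origin Talovia is not Velos; base rate stands.
Duty = €5,333.25 × 35% = €1,866.64.
Line 2 (W-143, Talovia, 34 kg, €8,063.44):
Base rate for W-143 is 21.5%.
Duty = €8,063.44 × 21.5% = €1,733.64.
Line 3 (M-159, Junius, 331 units, €11,316.89):
Base rate for M-159 is 11% + €2.26/unit.
Additional duty on M-159 from Junius: +13%. Applied ad valorem rate: 11% + 13% = 24%.
Duty = €11,316.89 × 24% + 331 × €2.26 = €3,464.11.
Total = €1,866.64 + €1,733.64 + €3,464.11 = €7,064.39.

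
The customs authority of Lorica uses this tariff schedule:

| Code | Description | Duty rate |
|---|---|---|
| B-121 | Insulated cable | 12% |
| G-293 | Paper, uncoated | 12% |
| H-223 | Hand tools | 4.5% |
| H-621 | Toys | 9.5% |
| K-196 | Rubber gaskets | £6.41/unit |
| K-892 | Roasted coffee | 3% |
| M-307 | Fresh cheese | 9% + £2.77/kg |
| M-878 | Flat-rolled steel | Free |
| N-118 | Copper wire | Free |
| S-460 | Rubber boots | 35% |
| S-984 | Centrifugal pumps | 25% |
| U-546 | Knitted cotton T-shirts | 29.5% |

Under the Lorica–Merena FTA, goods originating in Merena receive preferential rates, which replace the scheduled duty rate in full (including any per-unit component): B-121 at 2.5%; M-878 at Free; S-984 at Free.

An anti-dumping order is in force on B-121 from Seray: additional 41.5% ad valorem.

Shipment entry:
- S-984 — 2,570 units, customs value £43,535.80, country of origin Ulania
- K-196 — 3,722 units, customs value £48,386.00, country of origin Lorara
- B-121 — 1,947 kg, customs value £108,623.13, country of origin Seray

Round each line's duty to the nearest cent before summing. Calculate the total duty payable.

£92,855.34

Line 1 (S-984, Ulania, 2,570 units, £43,535.80):
Base rate for S-984 is 25%.
S-984 has an FTA preferential rate, but origin Ulania is not Merena; base rate stands.
Duty = £43,535.80 × 25% = £10,883.95.
Line 2 (K-196, Lorara, 3,722 units, £48,386.00):
Base rate for K-196 is £6.41/unit.
Duty = 3,722 × £6.41 = £23,858.02.
Line 3 (B-121, Seray, 1,947 kg, £108,623.13):
Base rate for B-121 is 12%.
B-121 has an FTA preferential rate, but origin Seray is not Merena; base rate stands.
Additional duty on B-121 from Seray: +41.5%. Applied ad valorem rate: 12% + 41.5% = 53.5%.
Duty = £108,623.13 × 53.5% = £58,113.37.
Total = £10,883.95 + £23,858.02 + £58,113.37 = £92,855.34.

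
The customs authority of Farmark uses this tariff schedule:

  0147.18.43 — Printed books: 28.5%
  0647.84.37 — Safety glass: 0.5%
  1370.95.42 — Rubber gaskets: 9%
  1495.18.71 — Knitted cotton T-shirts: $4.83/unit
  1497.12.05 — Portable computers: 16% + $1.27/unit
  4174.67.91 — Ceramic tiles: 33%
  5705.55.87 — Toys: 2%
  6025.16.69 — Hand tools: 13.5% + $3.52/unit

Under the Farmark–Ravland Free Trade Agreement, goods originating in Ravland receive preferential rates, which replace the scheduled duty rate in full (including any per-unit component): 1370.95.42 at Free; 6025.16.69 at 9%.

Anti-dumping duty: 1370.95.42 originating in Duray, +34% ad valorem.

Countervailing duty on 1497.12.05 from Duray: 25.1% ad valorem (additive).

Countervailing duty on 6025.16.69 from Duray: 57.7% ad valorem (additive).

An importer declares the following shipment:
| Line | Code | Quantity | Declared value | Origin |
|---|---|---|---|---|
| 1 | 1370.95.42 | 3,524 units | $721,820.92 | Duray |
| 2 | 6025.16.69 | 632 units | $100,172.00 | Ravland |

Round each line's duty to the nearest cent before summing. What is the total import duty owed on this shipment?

Line 1 (1370.95.42, Duray, 3,524 units, $721,820.92):
Base rate for 1370.95.42 is 9%.
1370.95.42 has an FTA preferential rate, but origin Duray is not Ravland; base rate stands.
Additional duty on 1370.95.42 from Duray: +34%. Applied ad valorem rate: 9% + 34% = 43%.
Duty = $721,820.92 × 43% = $310,383.00.
Line 2 (6025.16.69, Ravland, 632 units, $100,172.00):
Base rate for 6025.16.69 is 13.5% + $3.52/unit.
Origin Ravland qualifies under the Farmark–Ravland agreement and 6025.16.69 is covered: preferential rate 9% applies instead.
The additional-duty order on 6025.16.69 targets Duray, not Ravland; it does not apply.
Duty = $100,172.00 × 9% = $9,015.48.
Total = $310,383.00 + $9,015.48 = $319,398.48.

$319,398.48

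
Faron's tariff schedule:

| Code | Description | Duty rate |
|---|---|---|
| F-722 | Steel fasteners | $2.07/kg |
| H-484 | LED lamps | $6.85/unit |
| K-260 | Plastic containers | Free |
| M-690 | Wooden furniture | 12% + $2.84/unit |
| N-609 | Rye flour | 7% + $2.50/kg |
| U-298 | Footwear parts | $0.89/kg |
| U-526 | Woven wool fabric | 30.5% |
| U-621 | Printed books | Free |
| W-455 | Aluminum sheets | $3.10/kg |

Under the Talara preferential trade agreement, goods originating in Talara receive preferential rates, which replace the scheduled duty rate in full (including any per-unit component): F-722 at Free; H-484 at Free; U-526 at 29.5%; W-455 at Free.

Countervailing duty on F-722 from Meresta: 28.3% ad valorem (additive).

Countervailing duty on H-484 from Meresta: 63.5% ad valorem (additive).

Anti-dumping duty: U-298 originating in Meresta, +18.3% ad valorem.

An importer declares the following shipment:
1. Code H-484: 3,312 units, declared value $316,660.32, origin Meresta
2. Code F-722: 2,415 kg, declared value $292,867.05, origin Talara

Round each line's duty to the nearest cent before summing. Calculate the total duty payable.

Line 1 (H-484, Meresta, 3,312 units, $316,660.32):
Base rate for H-484 is $6.85/unit.
H-484 has an FTA preferential rate, but origin Meresta is not Talara; base rate stands.
Additional duty on H-484 from Meresta: +63.5% ad valorem. Applied ad valorem rate = 63.5%.
Duty = $316,660.32 × 63.5% + 3,312 × $6.85 = $223,766.50.
Line 2 (F-722, Talara, 2,415 kg, $292,867.05):
Base rate for F-722 is $2.07/kg.
Origin Talara qualifies under the Faron–Talara agreement and F-722 is covered: preferential rate Free applies instead.
The additional-duty order on F-722 targets Meresta, not Talara; it does not apply.
Duty = $292,867.05 × 0% = $0.00.
Total = $223,766.50 + $0.00 = $223,766.50.

$223,766.50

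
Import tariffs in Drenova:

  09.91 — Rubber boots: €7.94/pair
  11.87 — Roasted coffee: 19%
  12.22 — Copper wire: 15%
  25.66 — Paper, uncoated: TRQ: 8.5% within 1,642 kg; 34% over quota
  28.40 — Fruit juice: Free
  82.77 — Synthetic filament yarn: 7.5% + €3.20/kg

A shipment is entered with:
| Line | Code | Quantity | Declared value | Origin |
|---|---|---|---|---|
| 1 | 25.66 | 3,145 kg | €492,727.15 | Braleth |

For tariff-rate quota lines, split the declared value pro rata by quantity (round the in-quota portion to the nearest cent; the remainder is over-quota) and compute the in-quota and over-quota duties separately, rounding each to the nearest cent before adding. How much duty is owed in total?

€101,927.93

Line 1 (25.66, Braleth, 3,145 kg, €492,727.15):
Code 25.66 is under a tariff-rate quota (threshold 1,642 kg). In-quota: 1,642 kg at 8.5%; over-quota: 1,503 kg at 34%.
Pro-rata value split: in-quota = €492,727.15 × 1,642/3,145 = €257,252.14; over-quota = €492,727.15 − €257,252.14 = €235,475.01.
In-quota duty = €257,252.14 × 8.5% = €21,866.43. Over-quota duty = €235,475.01 × 34% = €80,061.50.
Line duty = €21,866.43 + €80,061.50 = €101,927.93.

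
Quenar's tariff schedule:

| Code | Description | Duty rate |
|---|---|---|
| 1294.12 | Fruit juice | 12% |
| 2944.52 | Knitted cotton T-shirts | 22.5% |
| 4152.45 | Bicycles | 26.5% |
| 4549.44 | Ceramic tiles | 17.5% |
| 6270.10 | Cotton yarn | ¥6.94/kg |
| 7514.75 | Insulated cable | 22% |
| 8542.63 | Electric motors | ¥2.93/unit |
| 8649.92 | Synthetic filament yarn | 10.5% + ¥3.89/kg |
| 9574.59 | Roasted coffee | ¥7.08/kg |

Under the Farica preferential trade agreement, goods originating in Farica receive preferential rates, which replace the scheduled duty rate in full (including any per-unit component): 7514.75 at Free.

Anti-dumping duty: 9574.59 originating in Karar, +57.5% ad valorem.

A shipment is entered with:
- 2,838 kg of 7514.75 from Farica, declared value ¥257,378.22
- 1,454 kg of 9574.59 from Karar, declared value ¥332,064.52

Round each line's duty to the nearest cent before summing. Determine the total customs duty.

Line 1 (7514.75, Farica, 2,838 kg, ¥257,378.22):
Base rate for 7514.75 is 22%.
Origin Farica qualifies under the Quenar–Farica agreement and 7514.75 is covered: preferential rate Free applies instead.
Duty = ¥257,378.22 × 0% = ¥0.00.
Line 2 (9574.59, Karar, 1,454 kg, ¥332,064.52):
Base rate for 9574.59 is ¥7.08/kg.
Additional duty on 9574.59 from Karar: +57.5% ad valorem. Applied ad valorem rate = 57.5%.
Duty = ¥332,064.52 × 57.5% + 1,454 × ¥7.08 = ¥201,231.42.
Total = ¥0.00 + ¥201,231.42 = ¥201,231.42.

¥201,231.42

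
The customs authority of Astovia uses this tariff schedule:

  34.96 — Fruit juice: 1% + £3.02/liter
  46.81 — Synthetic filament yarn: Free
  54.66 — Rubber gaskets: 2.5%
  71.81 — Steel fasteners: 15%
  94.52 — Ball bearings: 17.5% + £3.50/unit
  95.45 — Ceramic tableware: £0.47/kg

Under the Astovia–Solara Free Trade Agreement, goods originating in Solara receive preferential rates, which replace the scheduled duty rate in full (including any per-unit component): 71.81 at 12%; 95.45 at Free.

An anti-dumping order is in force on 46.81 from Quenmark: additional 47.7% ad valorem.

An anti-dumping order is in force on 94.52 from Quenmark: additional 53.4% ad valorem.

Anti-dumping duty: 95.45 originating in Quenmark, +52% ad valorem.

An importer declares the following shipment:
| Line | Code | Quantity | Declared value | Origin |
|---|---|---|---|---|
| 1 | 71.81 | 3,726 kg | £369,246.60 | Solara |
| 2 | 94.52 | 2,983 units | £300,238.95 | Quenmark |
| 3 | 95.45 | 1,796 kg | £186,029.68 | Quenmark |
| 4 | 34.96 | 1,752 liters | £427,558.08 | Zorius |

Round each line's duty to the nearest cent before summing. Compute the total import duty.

£374,765.68

Line 1 (71.81, Solara, 3,726 kg, £369,246.60):
Base rate for 71.81 is 15%.
Origin Solara qualifies under the Astovia–Solara agreement and 71.81 is covered: preferential rate 12% applies instead.
Duty = £369,246.60 × 12% = £44,309.59.
Line 2 (94.52, Quenmark, 2,983 units, £300,238.95):
Base rate for 94.52 is 17.5% + £3.50/unit.
Additional duty on 94.52 from Quenmark: +53.4%. Applied ad valorem rate: 17.5% + 53.4% = 70.9%.
Duty = £300,238.95 × 70.9% + 2,983 × £3.50 = £223,309.92.
Line 3 (95.45, Quenmark, 1,796 kg, £186,029.68):
Base rate for 95.45 is £0.47/kg.
95.45 has an FTA preferential rate, but origin Quenmark is not Solara; base rate stands.
Additional duty on 95.45 from Quenmark: +52% ad valorem. Applied ad valorem rate = 52%.
Duty = £186,029.68 × 52% + 1,796 × £0.47 = £97,579.55.
Line 4 (34.96, Zorius, 1,752 liters, £427,558.08):
Base rate for 34.96 is 1% + £3.02/liter.
Duty = £427,558.08 × 1% + 1,752 × £3.02 = £9,566.62.
Total = £44,309.59 + £223,309.92 + £97,579.55 + £9,566.62 = £374,765.68.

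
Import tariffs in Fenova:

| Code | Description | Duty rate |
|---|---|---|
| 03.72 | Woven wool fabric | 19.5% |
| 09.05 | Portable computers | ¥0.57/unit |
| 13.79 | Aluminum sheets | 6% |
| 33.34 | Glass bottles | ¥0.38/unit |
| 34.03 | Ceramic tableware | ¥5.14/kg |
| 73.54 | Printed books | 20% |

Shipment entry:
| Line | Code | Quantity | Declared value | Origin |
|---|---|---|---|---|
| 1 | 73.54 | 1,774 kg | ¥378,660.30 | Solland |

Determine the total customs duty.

Line 1 (73.54, Solland, 1,774 kg, ¥378,660.30):
Base rate for 73.54 is 20%.
Duty = ¥378,660.30 × 20% = ¥75,732.06.

¥75,732.06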